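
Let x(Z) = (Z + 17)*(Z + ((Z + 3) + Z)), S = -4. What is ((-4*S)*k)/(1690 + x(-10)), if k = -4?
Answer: -64/1501 ≈ -0.042638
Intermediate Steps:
x(Z) = (3 + 3*Z)*(17 + Z) (x(Z) = (17 + Z)*(Z + ((3 + Z) + Z)) = (17 + Z)*(Z + (3 + 2*Z)) = (17 + Z)*(3 + 3*Z) = (3 + 3*Z)*(17 + Z))
((-4*S)*k)/(1690 + x(-10)) = (-4*(-4)*(-4))/(1690 + (51 + 3*(-10)**2 + 54*(-10))) = (16*(-4))/(1690 + (51 + 3*100 - 540)) = -64/(1690 + (51 + 300 - 540)) = -64/(1690 - 189) = -64/1501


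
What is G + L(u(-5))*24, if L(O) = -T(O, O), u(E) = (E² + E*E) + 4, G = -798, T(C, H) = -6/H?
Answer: -2386/3 ≈ -795.33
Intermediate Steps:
u(E) = 4 + 2*E² (u(E) = (E² + E²) + 4 = 2*E² + 4 = 4 + 2*E²)
L(O) = 6/O (L(O) = -(-6)/O = 6/O)
G + L(u(-5))*24 = -798 + (6/(4 + 2*(-5)²))*24 = -798 + (6/(4 + 2*25))*24 = -798 + (6/(4 + 50))*24 = -798 + (6/54)*24 = -798 + (6*(1/54))*24 = -798 + (⅑)*24 = -798 + 8/3 = -2386/3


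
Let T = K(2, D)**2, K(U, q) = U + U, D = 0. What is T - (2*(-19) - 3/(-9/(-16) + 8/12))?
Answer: 3330/59 ≈ 56.441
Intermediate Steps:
K(U, q) = 2*U
T = 16 (T = (2*2)**2 = 4**2 = 16)
T - (2*(-19) - 3/(-9/(-16) + 8/12)) = 16 - (2*(-19) - 3/(-9/(-16) + 8/12)) = 16 - (-38 - 3/(-9*(-1/16) + 8*(1/12))) = 16 - (-38 - 3/(9/16 + 2/3)) = 16 - (-38 - 3/59/48) = 16 - (-38 - 3*48/59) = 16 - (-38 - 144/59) = 16 - 1*(-2386/59) = 16 + 2386/59 = 3330/59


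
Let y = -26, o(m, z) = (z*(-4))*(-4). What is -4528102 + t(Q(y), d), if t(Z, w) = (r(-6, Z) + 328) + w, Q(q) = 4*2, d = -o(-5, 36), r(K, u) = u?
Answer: -4528342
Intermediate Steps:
o(m, z) = 16*z (o(m, z) = -4*z*(-4) = 16*z)
d = -576 (d = -16*36 = -1*576 = -576)
Q(q) = 8
t(Z, w) = 328 + Z + w (t(Z, w) = (Z + 328) + w = (328 + Z) + w = 328 + Z + w)
-4528102 + t(Q(y), d) = -4528102 + (328 + 8 - 576) = -4528102 - 240 = -4528342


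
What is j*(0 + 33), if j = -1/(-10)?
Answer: 33/10 ≈ 3.3000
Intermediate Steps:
j = 1/10 (j = -1*(-1/10) = 1/10 ≈ 0.10000)
j*(0 + 33) = (0 + 33)/10 = (1/10)*33 = 33/10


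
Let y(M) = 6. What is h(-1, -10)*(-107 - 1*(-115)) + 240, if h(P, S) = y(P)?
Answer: 288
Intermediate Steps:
h(P, S) = 6
h(-1, -10)*(-107 - 1*(-115)) + 240 = 6*(-107 - 1*(-115)) + 240 = 6*(-107 + 115) + 240 = 6*8 + 240 = 48 + 240 = 288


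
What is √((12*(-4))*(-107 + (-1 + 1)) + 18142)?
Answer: √23278 ≈ 152.57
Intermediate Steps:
√((12*(-4))*(-107 + (-1 + 1)) + 18142) = √(-48*(-107 + 0) + 18142) = √(-48*(-107) + 18142) = √(5136 + 18142) = √23278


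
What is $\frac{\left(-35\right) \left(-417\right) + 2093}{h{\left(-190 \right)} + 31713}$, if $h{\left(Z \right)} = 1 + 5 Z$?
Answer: $\frac{4172}{7691} \approx 0.54245$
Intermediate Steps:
$\frac{\left(-35\right) \left(-417\right) + 2093}{h{\left(-190 \right)} + 31713} = \frac{\left(-35\right) \left(-417\right) + 2093}{\left(1 + 5 \left(-190\right)\right) + 31713} = \frac{14595 + 2093}{\left(1 - 950\right) + 31713} = \frac{16688}{-949 + 31713} = \frac{16688}{30764} = 16688 \cdot \frac{1}{30764} = \frac{4172}{7691}$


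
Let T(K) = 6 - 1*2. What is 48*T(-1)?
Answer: 192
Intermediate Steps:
T(K) = 4 (T(K) = 6 - 2 = 4)
48*T(-1) = 48*4 = 192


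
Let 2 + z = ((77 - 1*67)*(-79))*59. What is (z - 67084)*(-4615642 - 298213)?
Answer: 558685658080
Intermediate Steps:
z = -46612 (z = -2 + ((77 - 1*67)*(-79))*59 = -2 + ((77 - 67)*(-79))*59 = -2 + (10*(-79))*59 = -2 - 790*59 = -2 - 46610 = -46612)
(z - 67084)*(-4615642 - 298213) = (-46612 - 67084)*(-4615642 - 298213) = -113696*(-4913855) = 558685658080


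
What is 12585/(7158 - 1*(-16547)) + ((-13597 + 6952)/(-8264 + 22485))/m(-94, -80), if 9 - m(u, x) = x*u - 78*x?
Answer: 492238331952/927116635511 ≈ 0.53093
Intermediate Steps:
m(u, x) = 9 + 78*x - u*x (m(u, x) = 9 - (x*u - 78*x) = 9 - (u*x - 78*x) = 9 - (-78*x + u*x) = 9 + (78*x - u*x) = 9 + 78*x - u*x)
12585/(7158 - 1*(-16547)) + ((-13597 + 6952)/(-8264 + 22485))/m(-94, -80) = 12585/(7158 - 1*(-16547)) + ((-13597 + 6952)/(-8264 + 22485))/(9 + 78*(-80) - 1*(-94)*(-80)) = 12585/(7158 + 16547) + (-6645/14221)/(9 - 6240 - 7520) = 12585/23705 - 6645*1/14221/(-13751) = 12585*(1/23705) - 6645/14221*(-1/13751) = 2517/4741 + 6645/195552971 = 492238331952/927116635511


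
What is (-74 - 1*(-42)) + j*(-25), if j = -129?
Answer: 3193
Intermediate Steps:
(-74 - 1*(-42)) + j*(-25) = (-74 - 1*(-42)) - 129*(-25) = (-74 + 42) + 3225 = -32 + 3225 = 3193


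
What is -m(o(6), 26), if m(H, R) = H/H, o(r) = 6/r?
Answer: -1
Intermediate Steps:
m(H, R) = 1
-m(o(6), 26) = -1*1 = -1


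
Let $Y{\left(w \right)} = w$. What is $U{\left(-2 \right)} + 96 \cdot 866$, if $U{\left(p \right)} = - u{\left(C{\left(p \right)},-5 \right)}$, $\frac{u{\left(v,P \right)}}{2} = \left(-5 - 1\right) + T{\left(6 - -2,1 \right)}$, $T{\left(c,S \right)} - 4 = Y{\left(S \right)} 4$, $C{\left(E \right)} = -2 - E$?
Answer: $83132$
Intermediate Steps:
$T{\left(c,S \right)} = 4 + 4 S$ ($T{\left(c,S \right)} = 4 + S 4 = 4 + 4 S$)
$u{\left(v,P \right)} = 4$ ($u{\left(v,P \right)} = 2 \left(\left(-5 - 1\right) + \left(4 + 4 \cdot 1\right)\right) = 2 \left(-6 + \left(4 + 4\right)\right) = 2 \left(-6 + 8\right) = 2 \cdot 2 = 4$)
$U{\left(p \right)} = -4$ ($U{\left(p \right)} = \left(-1\right) 4 = -4$)
$U{\left(-2 \right)} + 96 \cdot 866 = -4 + 96 \cdot 866 = -4 + 83136 = 83132$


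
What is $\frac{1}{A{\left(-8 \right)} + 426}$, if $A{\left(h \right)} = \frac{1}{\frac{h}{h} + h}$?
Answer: $\frac{7}{2981} \approx 0.0023482$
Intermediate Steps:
$A{\left(h \right)} = \frac{1}{1 + h}$
$\frac{1}{A{\left(-8 \right)} + 426} = \frac{1}{\frac{1}{1 - 8} + 426} = \frac{1}{\frac{1}{-7} + 426} = \frac{1}{- \frac{1}{7} + 426} = \frac{1}{\frac{2981}{7}} = \frac{7}{2981}$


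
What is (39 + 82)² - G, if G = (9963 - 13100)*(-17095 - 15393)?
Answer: -101900215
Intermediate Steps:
G = 101914856 (G = -3137*(-32488) = 101914856)
(39 + 82)² - G = (39 + 82)² - 1*101914856 = 121² - 101914856 = 14641 - 101914856 = -101900215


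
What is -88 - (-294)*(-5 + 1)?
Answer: -1264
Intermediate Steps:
-88 - (-294)*(-5 + 1) = -88 - (-294)*(-4) = -88 - 98*12 = -88 - 1176 = -1264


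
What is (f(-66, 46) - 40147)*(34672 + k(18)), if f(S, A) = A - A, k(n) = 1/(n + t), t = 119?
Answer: -190700859555/137 ≈ -1.3920e+9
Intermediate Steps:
k(n) = 1/(119 + n) (k(n) = 1/(n + 119) = 1/(119 + n))
f(S, A) = 0
(f(-66, 46) - 40147)*(34672 + k(18)) = (0 - 40147)*(34672 + 1/(119 + 18)) = -40147*(34672 + 1/137) = -40147*4750065/137 = -190700859555/137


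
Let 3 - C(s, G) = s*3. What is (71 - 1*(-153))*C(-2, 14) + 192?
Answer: 2208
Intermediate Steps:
C(s, G) = 3 - 3*s (C(s, G) = 3 - s*3 = 3 - 3*s)
(71 - 1*(-153))*C(-2, 14) + 192 = (71 - 1*(-153))*(3 - 3*(-2)) + 192 = (71 + 153)*(3 + 6) + 192 = 224*9 + 192 = 2016 + 192 = 2208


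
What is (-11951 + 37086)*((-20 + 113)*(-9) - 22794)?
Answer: -593965185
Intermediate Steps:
(-11951 + 37086)*((-20 + 113)*(-9) - 22794) = 25135*(93*(-9) - 22794) = 25135*(-837 - 22794) = 25135*(-23631) = -593965185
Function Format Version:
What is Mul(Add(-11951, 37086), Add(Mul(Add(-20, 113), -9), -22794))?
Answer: -593965185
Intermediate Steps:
Mul(Add(-11951, 37086), Add(Mul(Add(-20, 113), -9), -22794)) = Mul(25135, Add(Mul(93, -9), -22794)) = Mul(25135, Add(-837, -22794)) = Mul(25135, -23631) = -593965185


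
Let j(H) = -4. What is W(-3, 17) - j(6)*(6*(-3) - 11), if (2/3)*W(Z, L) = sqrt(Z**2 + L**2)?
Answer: -116 + 3*sqrt(298)/2 ≈ -90.106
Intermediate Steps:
W(Z, L) = 3*sqrt(L**2 + Z**2)/2 (W(Z, L) = 3*sqrt(Z**2 + L**2)/2 = 3*sqrt(L**2 + Z**2)/2)
W(-3, 17) - j(6)*(6*(-3) - 11) = 3*sqrt(17**2 + (-3)**2)/2 - (-4)*(6*(-3) - 11) = 3*sqrt(289 + 9)/2 - (-4)*(-18 - 11) = 3*sqrt(298)/2 - (-4)*(-29) = 3*sqrt(298)/2 - 1*116 = 3*sqrt(298)/2 - 116 = -116 + 3*sqrt(298)/2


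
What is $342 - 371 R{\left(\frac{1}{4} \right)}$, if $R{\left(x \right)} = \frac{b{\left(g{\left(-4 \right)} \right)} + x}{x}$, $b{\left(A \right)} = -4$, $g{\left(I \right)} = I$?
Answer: $5907$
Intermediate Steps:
$R{\left(x \right)} = \frac{-4 + x}{x}$
$342 - 371 R{\left(\frac{1}{4} \right)} = 342 - 371 \frac{-4 + \frac{1}{4}}{\frac{1}{4}} = 342 - 371 \frac{1}{\frac{1}{4}} \left(-4 + \frac{1}{4}\right) = 342 - 371 \cdot 4 \left(- \frac{15}{4}\right) = 342 - -5565 = 342 + 5565 = 5907$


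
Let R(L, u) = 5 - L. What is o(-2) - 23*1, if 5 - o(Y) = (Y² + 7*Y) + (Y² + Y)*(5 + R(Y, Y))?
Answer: -32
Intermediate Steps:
o(Y) = 5 - Y² - 7*Y - (10 - Y)*(Y + Y²) (o(Y) = 5 - ((Y² + 7*Y) + (Y² + Y)*(5 + (5 - Y))) = 5 - ((Y² + 7*Y) + (Y + Y²)*(10 - Y)) = 5 - ((Y² + 7*Y) + (10 - Y)*(Y + Y²)) = 5 - (Y² + 7*Y + (10 - Y)*(Y + Y²)) = 5 + (-Y² - 7*Y - (10 - Y)*(Y + Y²)) = 5 - Y² - 7*Y - (10 - Y)*(Y + Y²))
o(-2) - 23*1 = (5 + (-2)³ - 17*(-2) - 10*(-2)²) - 23*1 = (5 - 8 + 34 - 10*4) - 23 = (5 - 8 + 34 - 40) - 23 = -9 - 23 = -32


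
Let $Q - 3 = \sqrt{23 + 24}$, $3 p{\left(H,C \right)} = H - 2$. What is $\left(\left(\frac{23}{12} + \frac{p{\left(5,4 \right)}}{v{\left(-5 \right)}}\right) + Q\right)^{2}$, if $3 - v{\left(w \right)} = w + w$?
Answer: $\frac{1750633}{24336} + \frac{779 \sqrt{47}}{78} \approx 140.4$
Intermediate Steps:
$p{\left(H,C \right)} = - \frac{2}{3} + \frac{H}{3}$ ($p{\left(H,C \right)} = \frac{H - 2}{3} = \frac{-2 + H}{3} = - \frac{2}{3} + \frac{H}{3}$)
$v{\left(w \right)} = 3 - 2 w$ ($v{\left(w \right)} = 3 - \left(w + w\right) = 3 - 2 w$)
$Q = 3 + \sqrt{47}$ ($Q = 3 + \sqrt{23 + 24} = 3 + \sqrt{47} \approx 9.8557$)
$\left(\left(\frac{23}{12} + \frac{p{\left(5,4 \right)}}{v{\left(-5 \right)}}\right) + Q\right)^{2} = \left(\left(\frac{23}{12} + \frac{- \frac{2}{3} + \frac{1}{3} \cdot 5}{3 - -10}\right) + \left(3 + \sqrt{47}\right)\right)^{2} = \left(\left(23 \cdot \frac{1}{12} + \frac{- \frac{2}{3} + \frac{5}{3}}{3 + 10}\right) + \left(3 + \sqrt{47}\right)\right)^{2} = \left(\left(\frac{23}{12} + 1 \cdot \frac{1}{13}\right) + \left(3 + \sqrt{47}\right)\right)^{2} = \left(\left(\frac{23}{12} + \frac{1}{13}\right) + \left(3 + \sqrt{47}\right)\right)^{2} = \left(\frac{311}{156} + \left(3 + \sqrt{47}\right)\right)^{2} = \left(\frac{779}{156} + \sqrt{47}\right)^{2}$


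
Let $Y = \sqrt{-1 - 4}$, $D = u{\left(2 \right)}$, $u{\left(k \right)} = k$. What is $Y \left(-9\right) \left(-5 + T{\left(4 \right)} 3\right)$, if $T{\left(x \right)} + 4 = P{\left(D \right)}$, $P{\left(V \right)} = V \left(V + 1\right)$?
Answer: $- 9 i \sqrt{5} \approx - 20.125 i$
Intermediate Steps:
$D = 2$
$P{\left(V \right)} = V \left(1 + V\right)$
$Y = i \sqrt{5}$ ($Y = \sqrt{-5} = i \sqrt{5} \approx 2.2361 i$)
$T{\left(x \right)} = 2$ ($T{\left(x \right)} = -4 + 2 \left(1 + 2\right) = -4 + 2 \cdot 3 = -4 + 6 = 2$)
$Y \left(-9\right) \left(-5 + T{\left(4 \right)} 3\right) = i \sqrt{5} \left(-9\right) \left(-5 + 2 \cdot 3\right) = - 9 i \sqrt{5} \left(-5 + 6\right) = - 9 i \sqrt{5} \cdot 1 = - 9 i \sqrt{5}$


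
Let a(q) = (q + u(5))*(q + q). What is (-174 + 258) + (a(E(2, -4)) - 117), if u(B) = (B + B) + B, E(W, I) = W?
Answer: 35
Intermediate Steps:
u(B) = 3*B (u(B) = 2*B + B = 3*B)
a(q) = 2*q*(15 + q) (a(q) = (q + 3*5)*(q + q) = (q + 15)*(2*q) = (15 + q)*(2*q) = 2*q*(15 + q))
(-174 + 258) + (a(E(2, -4)) - 117) = (-174 + 258) + (2*2*(15 + 2) - 117) = 84 + (2*2*17 - 117) = 84 + (68 - 117) = 84 - 49 = 35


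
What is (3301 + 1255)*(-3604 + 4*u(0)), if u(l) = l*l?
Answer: -16419824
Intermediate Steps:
u(l) = l²
(3301 + 1255)*(-3604 + 4*u(0)) = (3301 + 1255)*(-3604 + 4*0²) = 4556*(-3604 + 4*0) = 4556*(-3604 + 0) = 4556*(-3604) = -16419824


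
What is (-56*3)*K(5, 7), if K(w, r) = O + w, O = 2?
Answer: -1176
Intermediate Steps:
K(w, r) = 2 + w
(-56*3)*K(5, 7) = (-56*3)*(2 + 5) = -168*7 = -1176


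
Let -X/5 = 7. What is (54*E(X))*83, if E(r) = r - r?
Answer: 0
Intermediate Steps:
X = -35 (X = -5*7 = -35)
E(r) = 0
(54*E(X))*83 = (54*0)*83 = 0*83 = 0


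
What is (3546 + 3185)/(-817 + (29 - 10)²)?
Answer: -6731/456 ≈ -14.761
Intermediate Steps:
(3546 + 3185)/(-817 + (29 - 10)²) = 6731/(-817 + 19²) = 6731/(-817 + 361) = 6731/(-456) = 6731*(-1/456) = -6731/456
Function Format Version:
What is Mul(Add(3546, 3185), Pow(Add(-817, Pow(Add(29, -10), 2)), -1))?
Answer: Rational(-6731, 456) ≈ -14.761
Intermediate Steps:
Mul(Add(3546, 3185), Pow(Add(-817, Pow(Add(29, -10), 2)), -1)) = Mul(6731, Pow(Add(-817, Pow(19, 2)), -1)) = Mul(6731, Pow(Add(-817, 361), -1)) = Mul(6731, Pow(-456, -1)) = Mul(6731, Rational(-1, 456)) = Rational(-6731, 456)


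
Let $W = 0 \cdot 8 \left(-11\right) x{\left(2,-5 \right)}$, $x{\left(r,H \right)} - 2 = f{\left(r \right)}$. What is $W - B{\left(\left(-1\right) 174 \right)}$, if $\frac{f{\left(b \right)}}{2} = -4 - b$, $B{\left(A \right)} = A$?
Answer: $174$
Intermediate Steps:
$f{\left(b \right)} = -8 - 2 b$ ($f{\left(b \right)} = 2 \left(-4 - b\right) = -8 - 2 b$)
$x{\left(r,H \right)} = -6 - 2 r$ ($x{\left(r,H \right)} = 2 - \left(8 + 2 r\right) = -6 - 2 r$)
$W = 0$ ($W = 0 \cdot 8 \left(-11\right) \left(-6 - 4\right) = 0 \left(-11\right) \left(-6 - 4\right) = 0 \left(-10\right) = 0$)
$W - B{\left(\left(-1\right) 174 \right)} = 0 - \left(-1\right) 174 = 0 - -174 = 0 + 174 = 174$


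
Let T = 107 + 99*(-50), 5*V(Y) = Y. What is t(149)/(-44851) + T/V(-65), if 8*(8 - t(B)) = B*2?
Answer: 868855093/2332252 ≈ 372.54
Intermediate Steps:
V(Y) = Y/5
T = -4843 (T = 107 - 4950 = -4843)
t(B) = 8 - B/4 (t(B) = 8 - B*2/8 = 8 - B/4)
t(149)/(-44851) + T/V(-65) = (8 - ¼*149)/(-44851) - 4843/((⅕)*(-65)) = (8 - 149/4)*(-1/44851) - 4843/(-13) = -117/4*(-1/44851) - 4843*(-1/13) = 117/179404 + 4843/13 = 868855093/2332252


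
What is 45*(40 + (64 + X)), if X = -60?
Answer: 1980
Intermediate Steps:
45*(40 + (64 + X)) = 45*(40 + (64 - 60)) = 45*(40 + 4) = 45*44 = 1980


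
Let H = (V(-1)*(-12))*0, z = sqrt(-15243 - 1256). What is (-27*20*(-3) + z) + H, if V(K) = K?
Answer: 1620 + I*sqrt(16499) ≈ 1620.0 + 128.45*I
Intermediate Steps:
z = I*sqrt(16499) (z = sqrt(-16499) = I*sqrt(16499) ≈ 128.45*I)
H = 0 (H = -1*(-12)*0 = 12*0 = 0)
(-27*20*(-3) + z) + H = (-27*20*(-3) + I*sqrt(16499)) + 0 = (-540*(-3) + I*sqrt(16499)) + 0 = (1620 + I*sqrt(16499)) + 0 = 1620 + I*sqrt(16499)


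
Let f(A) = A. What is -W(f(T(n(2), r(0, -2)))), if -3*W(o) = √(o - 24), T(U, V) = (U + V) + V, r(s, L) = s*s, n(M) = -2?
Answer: I*√26/3 ≈ 1.6997*I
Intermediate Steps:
r(s, L) = s²
T(U, V) = U + 2*V
W(o) = -√(-24 + o)/3 (W(o) = -√(o - 24)/3 = -√(-24 + o)/3)
-W(f(T(n(2), r(0, -2)))) = -(-1)*√(-24 + (-2 + 2*0²))/3 = -(-1)*√(-24 + (-2 + 2*0))/3 = -(-1)*√(-24 + (-2 + 0))/3 = -(-1)*√(-24 - 2)/3 = -(-1)*√(-26)/3 = -(-1)*I*√26/3 = I*√26/3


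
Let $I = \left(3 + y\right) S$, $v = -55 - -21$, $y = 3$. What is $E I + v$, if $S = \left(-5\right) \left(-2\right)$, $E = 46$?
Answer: $2726$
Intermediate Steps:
$S = 10$
$v = -34$ ($v = -55 + 21 = -34$)
$I = 60$ ($I = \left(3 + 3\right) 10 = 6 \cdot 10 = 60$)
$E I + v = 46 \cdot 60 - 34 = 2760 - 34 = 2726$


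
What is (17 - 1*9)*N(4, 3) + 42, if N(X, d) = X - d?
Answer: 50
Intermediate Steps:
(17 - 1*9)*N(4, 3) + 42 = (17 - 1*9)*(4 - 1*3) + 42 = (17 - 9)*(4 - 3) + 42 = 8*1 + 42 = 8 + 42 = 50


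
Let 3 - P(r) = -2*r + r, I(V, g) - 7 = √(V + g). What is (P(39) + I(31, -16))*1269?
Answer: 62181 + 1269*√15 ≈ 67096.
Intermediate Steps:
I(V, g) = 7 + √(V + g)
P(r) = 3 + r (P(r) = 3 - (-2*r + r) = 3 - (-1)*r = 3 + r)
(P(39) + I(31, -16))*1269 = ((3 + 39) + (7 + √(31 - 16)))*1269 = (42 + (7 + √15))*1269 = (49 + √15)*1269 = 62181 + 1269*√15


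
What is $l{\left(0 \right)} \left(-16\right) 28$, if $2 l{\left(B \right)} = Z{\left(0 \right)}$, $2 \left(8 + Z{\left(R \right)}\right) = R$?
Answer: $1792$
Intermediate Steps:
$Z{\left(R \right)} = -8 + \frac{R}{2}$
$l{\left(B \right)} = -4$ ($l{\left(B \right)} = \frac{-8 + \frac{1}{2} \cdot 0}{2} = \frac{-8 + 0}{2} = \frac{1}{2} \left(-8\right) = -4$)
$l{\left(0 \right)} \left(-16\right) 28 = \left(-4\right) \left(-16\right) 28 = 64 \cdot 28 = 1792$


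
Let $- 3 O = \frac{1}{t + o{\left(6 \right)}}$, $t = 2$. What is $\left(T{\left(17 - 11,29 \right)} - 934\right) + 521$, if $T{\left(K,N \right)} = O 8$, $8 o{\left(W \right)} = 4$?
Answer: $- \frac{6211}{15} \approx -414.07$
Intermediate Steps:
$o{\left(W \right)} = \frac{1}{2}$ ($o{\left(W \right)} = \frac{1}{8} \cdot 4 = \frac{1}{2}$)
$O = - \frac{2}{15}$ ($O = - \frac{1}{3 \left(2 + \frac{1}{2}\right)} = - \frac{1}{3 \cdot \frac{5}{2}} = \left(- \frac{1}{3}\right) \frac{2}{5} = - \frac{2}{15} \approx -0.13333$)
$T{\left(K,N \right)} = - \frac{16}{15}$ ($T{\left(K,N \right)} = \left(- \frac{2}{15}\right) 8 = - \frac{16}{15}$)
$\left(T{\left(17 - 11,29 \right)} - 934\right) + 521 = \left(- \frac{16}{15} - 934\right) + 521 = - \frac{14026}{15} + 521 = - \frac{6211}{15}$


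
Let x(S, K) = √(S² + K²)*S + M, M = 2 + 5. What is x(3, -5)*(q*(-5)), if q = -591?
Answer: 20685 + 8865*√34 ≈ 72376.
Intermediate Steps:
M = 7
x(S, K) = 7 + S*√(K² + S²) (x(S, K) = √(S² + K²)*S + 7 = √(K² + S²)*S + 7 = S*√(K² + S²) + 7 = 7 + S*√(K² + S²))
x(3, -5)*(q*(-5)) = (7 + 3*√((-5)² + 3²))*(-591*(-5)) = (7 + 3*√(25 + 9))*2955 = (7 + 3*√34)*2955 = 20685 + 8865*√34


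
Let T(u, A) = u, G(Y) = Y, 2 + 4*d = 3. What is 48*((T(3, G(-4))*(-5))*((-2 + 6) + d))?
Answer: -3060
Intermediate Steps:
d = 1/4 (d = -1/2 + (1/4)*3 = -1/2 + 3/4 = 1/4 ≈ 0.25000)
48*((T(3, G(-4))*(-5))*((-2 + 6) + d)) = 48*((3*(-5))*((-2 + 6) + 1/4)) = 48*(-15*(4 + 1/4)) = 48*(-15*17/4) = 48*(-255/4) = -3060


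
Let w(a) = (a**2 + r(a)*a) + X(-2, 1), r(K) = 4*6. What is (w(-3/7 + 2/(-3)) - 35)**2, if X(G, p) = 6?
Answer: 568917904/194481 ≈ 2925.3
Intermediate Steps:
r(K) = 24
w(a) = 6 + a**2 + 24*a (w(a) = (a**2 + 24*a) + 6 = 6 + a**2 + 24*a)
(w(-3/7 + 2/(-3)) - 35)**2 = ((6 + (-3/7 + 2/(-3))**2 + 24*(-3/7 + 2/(-3))) - 35)**2 = ((6 + (-3*1/7 + 2*(-1/3))**2 + 24*(-3*1/7 + 2*(-1/3))) - 35)**2 = ((6 + (-3/7 - 2/3)**2 + 24*(-3/7 - 2/3)) - 35)**2 = ((6 + (-23/21)**2 + 24*(-23/21)) - 35)**2 = ((6 + 529/441 - 184/7) - 35)**2 = (-8417/441 - 35)**2 = (-23852/441)**2 = 568917904/194481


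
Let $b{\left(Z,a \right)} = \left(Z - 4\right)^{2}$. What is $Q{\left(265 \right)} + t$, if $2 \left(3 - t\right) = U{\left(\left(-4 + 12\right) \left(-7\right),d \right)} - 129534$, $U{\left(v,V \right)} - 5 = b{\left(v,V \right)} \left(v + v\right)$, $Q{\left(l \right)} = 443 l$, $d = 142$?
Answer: $\frac{767525}{2} \approx 3.8376 \cdot 10^{5}$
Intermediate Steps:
$b{\left(Z,a \right)} = \left(-4 + Z\right)^{2}$
$U{\left(v,V \right)} = 5 + 2 v \left(-4 + v\right)^{2}$ ($U{\left(v,V \right)} = 5 + \left(-4 + v\right)^{2} \left(v + v\right) = 5 + \left(-4 + v\right)^{2} \cdot 2 v = 5 + 2 v \left(-4 + v\right)^{2}$)
$t = \frac{532735}{2}$ ($t = 3 - \frac{\left(5 + 2 \left(-4 + 12\right) \left(-7\right) \left(-4 + \left(-4 + 12\right) \left(-7\right)\right)^{2}\right) - 129534}{2} = 3 - \frac{\left(5 + 2 \cdot 8 \left(-7\right) \left(-4 + 8 \left(-7\right)\right)^{2}\right) - 129534}{2} = 3 - \frac{\left(5 + 2 \left(-56\right) \left(-4 - 56\right)^{2}\right) - 129534}{2} = 3 - \frac{\left(5 + 2 \left(-56\right) \left(-60\right)^{2}\right) - 129534}{2} = 3 - \frac{\left(5 + 2 \left(-56\right) 3600\right) - 129534}{2} = 3 - \frac{\left(5 - 403200\right) - 129534}{2} = 3 - \frac{-403195 - 129534}{2} = 3 - - \frac{532729}{2} = 3 + \frac{532729}{2} = \frac{532735}{2} \approx 2.6637 \cdot 10^{5}$)
$Q{\left(265 \right)} + t = 443 \cdot 265 + \frac{532735}{2} = 117395 + \frac{532735}{2} = \frac{767525}{2}$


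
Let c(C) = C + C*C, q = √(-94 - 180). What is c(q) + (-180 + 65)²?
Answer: 12951 + I*√274 ≈ 12951.0 + 16.553*I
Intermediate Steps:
q = I*√274 (q = √(-274) = I*√274 ≈ 16.553*I)
c(C) = C + C²
c(q) + (-180 + 65)² = (I*√274)*(1 + I*√274) + (-180 + 65)² = I*√274*(1 + I*√274) + (-115)² = I*√274*(1 + I*√274) + 13225 = 13225 + I*√274*(1 + I*√274)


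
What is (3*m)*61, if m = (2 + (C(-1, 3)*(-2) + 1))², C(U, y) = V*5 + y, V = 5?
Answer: 514047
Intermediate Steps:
C(U, y) = 25 + y (C(U, y) = 5*5 + y = 25 + y)
m = 2809 (m = (2 + ((25 + 3)*(-2) + 1))² = (2 + (28*(-2) + 1))² = (2 + (-56 + 1))² = (2 - 55)² = (-53)² = 2809)
(3*m)*61 = (3*2809)*61 = 8427*61 = 514047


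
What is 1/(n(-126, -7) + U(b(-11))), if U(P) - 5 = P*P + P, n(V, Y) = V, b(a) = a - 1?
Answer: 1/11 ≈ 0.090909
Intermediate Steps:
b(a) = -1 + a
U(P) = 5 + P + P² (U(P) = 5 + (P*P + P) = 5 + (P² + P) = 5 + (P + P²) = 5 + P + P²)
1/(n(-126, -7) + U(b(-11))) = 1/(-126 + (5 + (-1 - 11) + (-1 - 11)²)) = 1/(-126 + (5 - 12 + (-12)²)) = 1/(-126 + (5 - 12 + 144)) = 1/(-126 + 137) = 1/11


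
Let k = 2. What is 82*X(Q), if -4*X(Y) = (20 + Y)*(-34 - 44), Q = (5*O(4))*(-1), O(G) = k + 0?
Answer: 15990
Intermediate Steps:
O(G) = 2 (O(G) = 2 + 0 = 2)
Q = -10 (Q = (5*2)*(-1) = 10*(-1) = -10)
X(Y) = 390 + 39*Y/2 (X(Y) = -(20 + Y)*(-34 - 44)/4 = -(20 + Y)*(-78)/4 = -(-1560 - 78*Y)/4 = 390 + 39*Y/2)
82*X(Q) = 82*(390 + (39/2)*(-10)) = 82*(390 - 195) = 82*195 = 15990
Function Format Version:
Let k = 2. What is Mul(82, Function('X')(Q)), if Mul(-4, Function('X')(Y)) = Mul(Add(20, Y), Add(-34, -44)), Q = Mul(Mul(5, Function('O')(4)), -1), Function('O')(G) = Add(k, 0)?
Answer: 15990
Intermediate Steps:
Function('O')(G) = 2 (Function('O')(G) = Add(2, 0) = 2)
Q = -10 (Q = Mul(Mul(5, 2), -1) = Mul(10, -1) = -10)
Function('X')(Y) = Add(390, Mul(Rational(39, 2), Y)) (Function('X')(Y) = Mul(Rational(-1, 4), Mul(Add(20, Y), Add(-34, -44))) = Mul(Rational(-1, 4), Mul(Add(20, Y), -78)) = Mul(Rational(-1, 4), Add(-1560, Mul(-78, Y))) = Add(390, Mul(Rational(39, 2), Y)))
Mul(82, Function('X')(Q)) = Mul(82, Add(390, Mul(Rational(39, 2), -10))) = Mul(82, Add(390, -195)) = Mul(82, 195) = 15990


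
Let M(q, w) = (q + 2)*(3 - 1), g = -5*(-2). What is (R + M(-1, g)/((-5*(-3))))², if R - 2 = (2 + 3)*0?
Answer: 1024/225 ≈ 4.5511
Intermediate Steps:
g = 10
M(q, w) = 4 + 2*q (M(q, w) = (2 + q)*2 = 4 + 2*q)
R = 2 (R = 2 + (2 + 3)*0 = 2 + 5*0 = 2 + 0 = 2)
(R + M(-1, g)/((-5*(-3))))² = (2 + (4 + 2*(-1))/((-5*(-3))))² = (2 + (4 - 2)/15)² = (2 + 2*(1/15))² = (2 + 2/15)² = (32/15)² = 1024/225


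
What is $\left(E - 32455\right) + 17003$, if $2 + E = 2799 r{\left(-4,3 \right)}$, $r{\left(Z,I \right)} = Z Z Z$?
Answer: $-194590$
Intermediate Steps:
$r{\left(Z,I \right)} = Z^{3}$ ($r{\left(Z,I \right)} = Z^{2} Z = Z^{3}$)
$E = -179138$ ($E = -2 + 2799 \left(-4\right)^{3} = -2 + 2799 \left(-64\right) = -2 - 179136 = -179138$)
$\left(E - 32455\right) + 17003 = \left(-179138 - 32455\right) + 17003 = -211593 + 17003 = -194590$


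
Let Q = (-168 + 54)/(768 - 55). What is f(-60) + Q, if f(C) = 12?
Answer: 8442/713 ≈ 11.840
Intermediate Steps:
Q = -114/713 ≈ -0.15989
f(-60) + Q = 12 - 114/713 = 8442/713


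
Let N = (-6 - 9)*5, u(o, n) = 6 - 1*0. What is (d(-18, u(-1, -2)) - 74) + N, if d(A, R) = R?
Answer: -143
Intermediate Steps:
u(o, n) = 6 (u(o, n) = 6 + 0 = 6)
N = -75 (N = -15*5 = -75)
(d(-18, u(-1, -2)) - 74) + N = (6 - 74) - 75 = -68 - 75 = -143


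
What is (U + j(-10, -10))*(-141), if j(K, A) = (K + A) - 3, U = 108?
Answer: -11985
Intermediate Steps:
j(K, A) = -3 + A + K (j(K, A) = (A + K) - 3 = -3 + A + K)
(U + j(-10, -10))*(-141) = (108 + (-3 - 10 - 10))*(-141) = (108 - 23)*(-141) = 85*(-141) = -11985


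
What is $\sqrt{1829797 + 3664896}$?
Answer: $\sqrt{5494693} \approx 2344.1$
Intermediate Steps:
$\sqrt{1829797 + 3664896} = \sqrt{5494693}$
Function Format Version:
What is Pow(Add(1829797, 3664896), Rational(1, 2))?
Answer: Pow(5494693, Rational(1, 2)) ≈ 2344.1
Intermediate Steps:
Pow(Add(1829797, 3664896), Rational(1, 2)) = Pow(5494693, Rational(1, 2))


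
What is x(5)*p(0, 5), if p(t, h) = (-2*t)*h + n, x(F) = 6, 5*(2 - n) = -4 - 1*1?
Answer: 18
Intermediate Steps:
n = 3 (n = 2 - (-4 - 1*1)/5 = 2 - (-4 - 1)/5 = 2 - 1/5*(-5) = 2 + 1 = 3)
p(t, h) = 3 - 2*h*t (p(t, h) = (-2*t)*h + 3 = -2*h*t + 3 = 3 - 2*h*t)
x(5)*p(0, 5) = 6*(3 - 2*5*0) = 6*(3 + 0) = 6*3 = 18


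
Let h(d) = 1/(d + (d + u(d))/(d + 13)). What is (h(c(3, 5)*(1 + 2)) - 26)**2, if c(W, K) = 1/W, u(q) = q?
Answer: 40401/64 ≈ 631.27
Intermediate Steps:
h(d) = 1/(d + 2*d/(13 + d)) (h(d) = 1/(d + (d + d)/(d + 13)) = 1/(d + (2*d)/(13 + d)) = 1/(d + 2*d/(13 + d)))
(h(c(3, 5)*(1 + 2)) - 26)**2 = ((13 + (1 + 2)/3)/((((1 + 2)/3))*(15 + (1 + 2)/3)) - 26)**2 = ((13 + (1/3)*3)/((((1/3)*3))*(15 + (1/3)*3)) - 26)**2 = ((13 + 1)/(1*(15 + 1)) - 26)**2 = (1*14/16 - 26)**2 = (1*(1/16)*14 - 26)**2 = (7/8 - 26)**2 = (-201/8)**2 = 40401/64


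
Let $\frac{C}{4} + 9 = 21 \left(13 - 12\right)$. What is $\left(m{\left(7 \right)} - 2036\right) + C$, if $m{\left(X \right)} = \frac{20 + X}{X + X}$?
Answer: $- \frac{27805}{14} \approx -1986.1$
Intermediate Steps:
$m{\left(X \right)} = \frac{20 + X}{2 X}$
$C = 48$ ($C = -36 + 4 \cdot 21 \left(13 - 12\right) = -36 + 4 \cdot 21 \cdot 1 = -36 + 4 \cdot 21 = -36 + 84 = 48$)
$\left(m{\left(7 \right)} - 2036\right) + C = \left(\frac{20 + 7}{2 \cdot 7} - 2036\right) + 48 = \left(\frac{1}{2} \cdot \frac{1}{7} \cdot 27 - 2036\right) + 48 = \left(\frac{27}{14} - 2036\right) + 48 = - \frac{28477}{14} + 48 = - \frac{27805}{14}$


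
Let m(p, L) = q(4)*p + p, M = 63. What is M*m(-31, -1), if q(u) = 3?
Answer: -7812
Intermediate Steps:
m(p, L) = 4*p (m(p, L) = 3*p + p = 4*p)
M*m(-31, -1) = 63*(4*(-31)) = 63*(-124) = -7812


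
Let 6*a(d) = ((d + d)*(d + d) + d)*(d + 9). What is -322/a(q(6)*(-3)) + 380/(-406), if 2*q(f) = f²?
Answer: -16478884/17676225 ≈ -0.93226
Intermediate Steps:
q(f) = f²/2
a(d) = (9 + d)*(d + 4*d²)/6 (a(d) = (((d + d)*(d + d) + d)*(d + 9))/6 = (((2*d)*(2*d) + d)*(9 + d))/6 = ((4*d² + d)*(9 + d))/6 = ((d + 4*d²)*(9 + d))/6 = ((9 + d)*(d + 4*d²))/6 = (9 + d)*(d + 4*d²)/6)
-322/a(q(6)*(-3)) + 380/(-406) = -322*(-1/(9*(9 + 4*(((½)*6²)*(-3))² + 37*(((½)*6²)*(-3))))) + 380/(-406) = -322*(-1/(9*(9 + 4*(((½)*36)*(-3))² + 37*(((½)*36)*(-3))))) + 380*(-1/406) = -322*(-1/(9*(9 + 4*(18*(-3))² + 37*(18*(-3))))) - 190/203 = -322*(-1/(9*(9 + 4*(-54)² + 37*(-54)))) - 190/203 = -322*(-1/(9*(9 + 4*2916 - 1998))) - 190/203 = -322*(-1/(9*(9 + 11664 - 1998))) - 190/203 = -322/((⅙)*(-54)*9675) - 190/203 = -322/(-87075) - 190/203 = -322*(-1/87075) - 190/203 = 322/87075 - 190/203 = -16478884/17676225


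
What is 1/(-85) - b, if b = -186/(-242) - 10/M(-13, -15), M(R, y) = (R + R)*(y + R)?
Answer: -2870039/3743740 ≈ -0.76662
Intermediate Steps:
M(R, y) = 2*R*(R + y) (M(R, y) = (2*R)*(R + y) = 2*R*(R + y))
b = 33247/44044 (b = -186/(-242) - 10*(-1/(26*(-13 - 15))) = -186*(-1/242) - 10/(2*(-13)*(-28)) = 93/121 - 10/728 = 93/121 - 10*1/728 = 93/121 - 5/364 = 33247/44044 ≈ 0.75486)
1/(-85) - b = 1/(-85) - 1*33247/44044 = -1/85 - 33247/44044 = -2870039/3743740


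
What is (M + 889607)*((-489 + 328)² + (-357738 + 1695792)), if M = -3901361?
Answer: -4107957162150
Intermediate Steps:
(M + 889607)*((-489 + 328)² + (-357738 + 1695792)) = (-3901361 + 889607)*((-489 + 328)² + (-357738 + 1695792)) = -3011754*((-161)² + 1338054) = -3011754*(25921 + 1338054) = -3011754*1363975 = -4107957162150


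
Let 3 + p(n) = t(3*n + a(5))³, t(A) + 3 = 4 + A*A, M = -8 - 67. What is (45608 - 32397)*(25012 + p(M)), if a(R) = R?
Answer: 1497954756673124310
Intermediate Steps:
M = -75
t(A) = 1 + A² (t(A) = -3 + (4 + A*A) = -3 + (4 + A²) = 1 + A²)
p(n) = -3 + (1 + (5 + 3*n)²)³ (p(n) = -3 + (1 + (3*n + 5)²)³ = -3 + (1 + (5 + 3*n)²)³)
(45608 - 32397)*(25012 + p(M)) = (45608 - 32397)*(25012 + (-3 + (1 + (5 + 3*(-75))²)³)) = 13211*(25012 + (-3 + (1 + (5 - 225)²)³)) = 13211*(25012 + (-3 + (1 + (-220)²)³)) = 13211*(25012 + (-3 + (1 + 48400)³)) = 13211*(25012 + (-3 + 48401³)) = 13211*(25012 + (-3 + 113386931825201)) = 13211*(25012 + 113386931825198) = 13211*113386931850210 = 1497954756673124310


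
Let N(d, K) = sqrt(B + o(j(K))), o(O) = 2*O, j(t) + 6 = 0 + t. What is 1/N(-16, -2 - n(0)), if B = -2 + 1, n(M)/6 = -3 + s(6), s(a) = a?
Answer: -I*sqrt(53)/53 ≈ -0.13736*I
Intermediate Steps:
j(t) = -6 + t (j(t) = -6 + (0 + t) = -6 + t)
n(M) = 18 (n(M) = 6*(-3 + 6) = 6*3 = 18)
B = -1
N(d, K) = sqrt(-13 + 2*K) (N(d, K) = sqrt(-1 + 2*(-6 + K)) = sqrt(-1 + (-12 + 2*K)) = sqrt(-13 + 2*K))
1/N(-16, -2 - n(0)) = 1/(sqrt(-13 + 2*(-2 - 1*18))) = 1/(sqrt(-13 + 2*(-2 - 18))) = 1/(sqrt(-13 + 2*(-20))) = 1/(sqrt(-13 - 40)) = 1/(sqrt(-53)) = 1/(I*sqrt(53)) = -I*sqrt(53)/53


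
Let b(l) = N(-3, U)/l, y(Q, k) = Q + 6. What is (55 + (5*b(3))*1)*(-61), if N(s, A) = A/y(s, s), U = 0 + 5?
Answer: -31720/9 ≈ -3524.4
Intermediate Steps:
U = 5
y(Q, k) = 6 + Q
N(s, A) = A/(6 + s)
b(l) = 5/(3*l) (b(l) = (5/(6 - 3))/l = (5/3)/l = (5*(⅓))/l = 5/(3*l))
(55 + (5*b(3))*1)*(-61) = (55 + (5*((5/3)/3))*1)*(-61) = (55 + (5*((5/3)*(⅓)))*1)*(-61) = (55 + (5*(5/9))*1)*(-61) = (55 + (25/9)*1)*(-61) = (55 + 25/9)*(-61) = (520/9)*(-61) = -31720/9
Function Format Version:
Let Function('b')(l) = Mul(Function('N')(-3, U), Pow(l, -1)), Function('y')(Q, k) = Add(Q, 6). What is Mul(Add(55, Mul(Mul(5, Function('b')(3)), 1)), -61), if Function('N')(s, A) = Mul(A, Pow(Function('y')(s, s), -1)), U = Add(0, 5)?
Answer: Rational(-31720, 9) ≈ -3524.4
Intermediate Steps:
U = 5
Function('y')(Q, k) = Add(6, Q)
Function('N')(s, A) = Mul(A, Pow(Add(6, s), -1))
Function('b')(l) = Mul(Rational(5, 3), Pow(l, -1)) (Function('b')(l) = Mul(Mul(5, Pow(Add(6, -3), -1)), Pow(l, -1)) = Mul(Mul(5, Pow(3, -1)), Pow(l, -1)) = Mul(Mul(5, Rational(1, 3)), Pow(l, -1)) = Mul(Rational(5, 3), Pow(l, -1)))
Mul(Add(55, Mul(Mul(5, Function('b')(3)), 1)), -61) = Mul(Add(55, Mul(Mul(5, Mul(Rational(5, 3), Pow(3, -1))), 1)), -61) = Mul(Add(55, Mul(Mul(5, Mul(Rational(5, 3), Rational(1, 3))), 1)), -61) = Mul(Add(55, Mul(Mul(5, Rational(5, 9)), 1)), -61) = Mul(Add(55, Mul(Rational(25, 9), 1)), -61) = Mul(Add(55, Rational(25, 9)), -61) = Mul(Rational(520, 9), -61) = Rational(-31720, 9)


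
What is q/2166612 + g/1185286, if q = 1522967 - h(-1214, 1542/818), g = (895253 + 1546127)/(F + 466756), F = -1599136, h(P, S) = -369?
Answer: 8519197476793433/12116724895246734 ≈ 0.70309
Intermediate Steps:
g = -122069/56619 (g = (895253 + 1546127)/(-1599136 + 466756) = 2441380/(-1132380) = 2441380*(-1/1132380) = -122069/56619 ≈ -2.1560)
q = 1523336 (q = 1522967 - 1*(-369) = 1522967 + 369 = 1523336)
q/2166612 + g/1185286 = 1523336/2166612 - 122069/56619/1185286 = 1523336*(1/2166612) - 122069/56619*1/1185286 = 380834/541653 - 122069/67109708034 = 8519197476793433/12116724895246734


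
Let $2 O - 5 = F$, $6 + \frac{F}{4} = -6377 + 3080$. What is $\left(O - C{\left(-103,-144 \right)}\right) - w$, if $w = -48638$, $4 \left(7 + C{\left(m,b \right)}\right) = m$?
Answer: $\frac{168269}{4} \approx 42067.0$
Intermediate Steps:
$F = -13212$ ($F = -24 + 4 \left(-6377 + 3080\right) = -24 + 4 \left(-3297\right) = -24 - 13188 = -13212$)
$O = - \frac{13207}{2}$ ($O = \frac{5}{2} + \frac{1}{2} \left(-13212\right) = \frac{5}{2} - 6606 = - \frac{13207}{2} \approx -6603.5$)
$C{\left(m,b \right)} = -7 + \frac{m}{4}$
$\left(O - C{\left(-103,-144 \right)}\right) - w = \left(- \frac{13207}{2} - \left(-7 + \frac{1}{4} \left(-103\right)\right)\right) - -48638 = \left(- \frac{13207}{2} - \left(-7 - \frac{103}{4}\right)\right) + 48638 = \left(- \frac{13207}{2} - - \frac{131}{4}\right) + 48638 = \left(- \frac{13207}{2} + \frac{131}{4}\right) + 48638 = - \frac{26283}{4} + 48638 = \frac{168269}{4}$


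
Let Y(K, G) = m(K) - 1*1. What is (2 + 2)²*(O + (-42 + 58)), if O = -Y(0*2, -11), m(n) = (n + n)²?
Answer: 272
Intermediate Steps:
m(n) = 4*n² (m(n) = (2*n)² = 4*n²)
Y(K, G) = -1 + 4*K² (Y(K, G) = 4*K² - 1*1 = 4*K² - 1 = -1 + 4*K²)
O = 1 (O = -(-1 + 4*(0*2)²) = -(-1 + 4*0²) = -(-1 + 4*0) = -(-1 + 0) = -1*(-1) = 1)
(2 + 2)²*(O + (-42 + 58)) = (2 + 2)²*(1 + (-42 + 58)) = 4²*(1 + 16) = 16*17 = 272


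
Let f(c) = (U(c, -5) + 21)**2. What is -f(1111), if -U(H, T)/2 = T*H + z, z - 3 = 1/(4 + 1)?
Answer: -3093918129/25 ≈ -1.2376e+8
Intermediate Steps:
z = 16/5 (z = 3 + 1/(4 + 1) = 3 + 1/5 = 16/5 ≈ 3.2000)
U(H, T) = -32/5 - 2*H*T (U(H, T) = -2*(T*H + 16/5) = -2*(H*T + 16/5) = -2*(16/5 + H*T) = -32/5 - 2*H*T)
f(c) = (73/5 + 10*c)**2 (f(c) = ((-32/5 - 2*c*(-5)) + 21)**2 = ((-32/5 + 10*c) + 21)**2 = (73/5 + 10*c)**2)
-f(1111) = -(73 + 50*1111)**2/25 = -(73 + 55550)**2/25 = -55623**2/25 = -3093918129/25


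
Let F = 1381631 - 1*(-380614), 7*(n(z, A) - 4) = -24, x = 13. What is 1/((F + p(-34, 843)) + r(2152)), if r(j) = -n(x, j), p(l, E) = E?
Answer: 7/12341612 ≈ 5.6719e-7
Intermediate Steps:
n(z, A) = 4/7 (n(z, A) = 4 + (⅐)*(-24) = 4 - 24/7 = 4/7)
F = 1762245 (F = 1381631 + 380614 = 1762245)
r(j) = -4/7 (r(j) = -1*4/7 = -4/7)
1/((F + p(-34, 843)) + r(2152)) = 1/((1762245 + 843) - 4/7) = 1/(1763088 - 4/7) = 1/(12341612/7) = 7/12341612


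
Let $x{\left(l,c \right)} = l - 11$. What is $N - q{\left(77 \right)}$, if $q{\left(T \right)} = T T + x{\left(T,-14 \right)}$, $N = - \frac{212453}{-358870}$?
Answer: $- \frac{2151213197}{358870} \approx -5994.4$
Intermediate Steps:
$N = \frac{212453}{358870}$ ($N = \left(-212453\right) \left(- \frac{1}{358870}\right) = \frac{212453}{358870} \approx 0.59201$)
$x{\left(l,c \right)} = -11 + l$
$q{\left(T \right)} = -11 + T + T^{2}$ ($q{\left(T \right)} = T T + \left(-11 + T\right) = T^{2} + \left(-11 + T\right) = -11 + T + T^{2}$)
$N - q{\left(77 \right)} = \frac{212453}{358870} - \left(-11 + 77 + 77^{2}\right) = \frac{212453}{358870} - \left(-11 + 77 + 5929\right) = \frac{212453}{358870} - 5995 = - \frac{2151213197}{358870}$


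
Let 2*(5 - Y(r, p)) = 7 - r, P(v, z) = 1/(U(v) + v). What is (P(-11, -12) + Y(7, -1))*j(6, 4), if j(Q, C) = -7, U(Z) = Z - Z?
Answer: -378/11 ≈ -34.364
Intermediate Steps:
U(Z) = 0
P(v, z) = 1/v (P(v, z) = 1/(0 + v) = 1/v)
Y(r, p) = 3/2 + r/2 (Y(r, p) = 5 - (7 - r)/2 = 5 + (-7/2 + r/2) = 3/2 + r/2)
(P(-11, -12) + Y(7, -1))*j(6, 4) = (1/(-11) + (3/2 + (½)*7))*(-7) = (-1/11 + (3/2 + 7/2))*(-7) = (-1/11 + 5)*(-7) = (54/11)*(-7) = -378/11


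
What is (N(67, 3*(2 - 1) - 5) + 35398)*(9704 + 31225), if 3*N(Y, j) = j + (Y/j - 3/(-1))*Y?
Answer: 2841795971/2 ≈ 1.4209e+9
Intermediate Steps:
N(Y, j) = j/3 + Y*(3 + Y/j)/3 (N(Y, j) = (j + (Y/j - 3/(-1))*Y)/3 = (j + (Y/j - 3*(-1))*Y)/3 = (j + (Y/j + 3)*Y)/3 = (j + (3 + Y/j)*Y)/3 = (j + Y*(3 + Y/j))/3 = j/3 + Y*(3 + Y/j)/3)
(N(67, 3*(2 - 1) - 5) + 35398)*(9704 + 31225) = ((67 + (3*(2 - 1) - 5)/3 + (⅓)*67²/(3*(2 - 1) - 5)) + 35398)*(9704 + 31225) = ((67 + (3*1 - 5)/3 + (⅓)*4489/(3*1 - 5)) + 35398)*40929 = ((67 + (3 - 5)/3 + (⅓)*4489/(3 - 5)) + 35398)*40929 = ((67 + (⅓)*(-2) + (⅓)*4489/(-2)) + 35398)*40929 = ((67 - ⅔ + (⅓)*4489*(-½)) + 35398)*40929 = ((67 - ⅔ - 4489/6) + 35398)*40929 = (-4091/6 + 35398)*40929 = (208297/6)*40929 = 2841795971/2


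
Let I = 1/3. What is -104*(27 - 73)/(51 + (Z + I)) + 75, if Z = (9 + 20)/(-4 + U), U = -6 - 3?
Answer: 330201/1915 ≈ 172.43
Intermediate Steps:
U = -9
I = ⅓ ≈ 0.33333
Z = -29/13 (Z = (9 + 20)/(-4 - 9) = 29/(-13) = 29*(-1/13) = -29/13 ≈ -2.2308)
-104*(27 - 73)/(51 + (Z + I)) + 75 = -104*(27 - 73)/(51 + (-29/13 + ⅓)) + 75 = -(-4784)/(51 - 74/39) + 75 = -(-4784)/1915/39 + 75 = -(-4784)*39/1915 + 75 = -104*(-1794/1915) + 75 = 186576/1915 + 75 = 330201/1915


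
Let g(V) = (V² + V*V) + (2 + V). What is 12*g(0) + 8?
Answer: 32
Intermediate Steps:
g(V) = 2 + V + 2*V² (g(V) = (V² + V²) + (2 + V) = 2*V² + (2 + V) = 2 + V + 2*V²)
12*g(0) + 8 = 12*(2 + 0 + 2*0²) + 8 = 12*(2 + 0 + 2*0) + 8 = 12*(2 + 0 + 0) + 8 = 12*2 + 8 = 24 + 8 = 32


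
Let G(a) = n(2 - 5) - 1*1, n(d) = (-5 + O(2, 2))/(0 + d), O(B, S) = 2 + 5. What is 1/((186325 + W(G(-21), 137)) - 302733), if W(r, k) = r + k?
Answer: -3/348818 ≈ -8.6005e-6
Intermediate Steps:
O(B, S) = 7
n(d) = 2/d (n(d) = (-5 + 7)/(0 + d) = 2/d)
G(a) = -5/3 (G(a) = 2/(2 - 5) - 1*1 = 2/(-3) - 1 = 2*(-1/3) - 1 = -2/3 - 1 = -5/3)
W(r, k) = k + r
1/((186325 + W(G(-21), 137)) - 302733) = 1/((186325 + (137 - 5/3)) - 302733) = 1/((186325 + 406/3) - 302733) = 1/(559381/3 - 302733) = 1/(-348818/3) = -3/348818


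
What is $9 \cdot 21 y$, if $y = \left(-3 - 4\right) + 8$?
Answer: $189$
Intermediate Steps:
$y = 1$ ($y = -7 + 8 = 1$)
$9 \cdot 21 y = 9 \cdot 21 \cdot 1 = 189 \cdot 1 = 189$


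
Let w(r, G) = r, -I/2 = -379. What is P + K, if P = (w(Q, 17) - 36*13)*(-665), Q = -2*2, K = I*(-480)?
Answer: -49960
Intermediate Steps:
I = 758 (I = -2*(-379) = 758)
K = -363840 (K = 758*(-480) = -363840)
Q = -4
P = 313880 (P = (-4 - 36*13)*(-665) = (-4 - 468)*(-665) = -472*(-665) = 313880)
P + K = 313880 - 363840 = -49960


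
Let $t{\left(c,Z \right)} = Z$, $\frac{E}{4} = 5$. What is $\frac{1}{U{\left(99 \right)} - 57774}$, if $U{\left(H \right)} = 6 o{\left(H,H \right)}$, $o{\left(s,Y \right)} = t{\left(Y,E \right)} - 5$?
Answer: $- \frac{1}{57684} \approx -1.7336 \cdot 10^{-5}$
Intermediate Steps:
$E = 20$ ($E = 4 \cdot 5 = 20$)
$o{\left(s,Y \right)} = 15$ ($o{\left(s,Y \right)} = 20 - 5 = 15$)
$U{\left(H \right)} = 90$ ($U{\left(H \right)} = 6 \cdot 15 = 90$)
$\frac{1}{U{\left(99 \right)} - 57774} = \frac{1}{90 - 57774} = \frac{1}{-57684} = - \frac{1}{57684}$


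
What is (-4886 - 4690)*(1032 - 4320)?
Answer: 31485888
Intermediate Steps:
(-4886 - 4690)*(1032 - 4320) = -9576*(-3288) = 31485888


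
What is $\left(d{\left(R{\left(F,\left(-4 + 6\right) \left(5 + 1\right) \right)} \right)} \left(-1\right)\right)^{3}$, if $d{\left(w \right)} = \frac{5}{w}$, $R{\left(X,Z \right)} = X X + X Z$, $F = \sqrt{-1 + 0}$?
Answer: $- \frac{431}{24389} - \frac{1692 i}{24389} \approx -0.017672 - 0.069376 i$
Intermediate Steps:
$F = i$ ($F = \sqrt{-1} = i \approx 1.0 i$)
$R{\left(X,Z \right)} = X^{2} + X Z$
$\left(d{\left(R{\left(F,\left(-4 + 6\right) \left(5 + 1\right) \right)} \right)} \left(-1\right)\right)^{3} = \left(\frac{5}{i \left(i + \left(-4 + 6\right) \left(5 + 1\right)\right)} \left(-1\right)\right)^{3} = \left(\frac{5}{i \left(i + 2 \cdot 6\right)} \left(-1\right)\right)^{3} = \left(\frac{5}{i \left(i + 12\right)} \left(-1\right)\right)^{3} = \left(\frac{5}{i \left(12 + i\right)} \left(-1\right)\right)^{3} = \left(5 \left(- \frac{i \left(12 - i\right)}{145}\right) \left(-1\right)\right)^{3} = \left(- \frac{i \left(12 - i\right)}{29} \left(-1\right)\right)^{3} = \left(\frac{i \left(12 - i\right)}{29}\right)^{3} = - \frac{i \left(12 - i\right)^{3}}{24389}$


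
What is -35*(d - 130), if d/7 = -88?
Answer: 26110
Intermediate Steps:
d = -616 (d = 7*(-88) = -616)
-35*(d - 130) = -35*(-616 - 130) = -35*(-746) = 26110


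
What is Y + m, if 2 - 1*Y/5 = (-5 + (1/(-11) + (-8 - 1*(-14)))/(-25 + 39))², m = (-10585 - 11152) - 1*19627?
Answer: -983236589/23716 ≈ -41459.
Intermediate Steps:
m = -41364 (m = -21737 - 19627 = -41364)
Y = -2247965/23716 (Y = 10 - 5*(-5 + (1/(-11) + (-8 - 1*(-14)))/(-25 + 39))² = 10 - 5*(-5 + (-1/11 + (-8 + 14))/14)² = 10 - 5*(-5 + (-1/11 + 6)*(1/14))² = 10 - 5*(-5 + (65/11)*(1/14))² = 10 - 5*(-5 + 65/154)² = 10 - 5*(-705/154)² = 10 - 5*497025/23716 = 10 - 2485125/23716 = -2247965/23716 ≈ -94.787)
Y + m = -2247965/23716 - 41364 = -983236589/23716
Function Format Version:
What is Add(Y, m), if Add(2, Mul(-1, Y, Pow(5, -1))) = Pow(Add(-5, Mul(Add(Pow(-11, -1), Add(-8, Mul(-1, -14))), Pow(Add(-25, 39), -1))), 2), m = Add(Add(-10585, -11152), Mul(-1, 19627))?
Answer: Rational(-983236589, 23716) ≈ -41459.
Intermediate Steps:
m = -41364 (m = Add(-21737, -19627) = -41364)
Y = Rational(-2247965, 23716) (Y = Add(10, Mul(-5, Pow(Add(-5, Mul(Add(Pow(-11, -1), Add(-8, Mul(-1, -14))), Pow(Add(-25, 39), -1))), 2))) = Add(10, Mul(-5, Pow(Add(-5, Mul(Add(Rational(-1, 11), Add(-8, 14)), Pow(14, -1))), 2))) = Add(10, Mul(-5, Pow(Add(-5, Mul(Add(Rational(-1, 11), 6), Rational(1, 14))), 2))) = Add(10, Mul(-5, Pow(Add(-5, Mul(Rational(65, 11), Rational(1, 14))), 2))) = Add(10, Mul(-5, Pow(Add(-5, Rational(65, 154)), 2))) = Add(10, Mul(-5, Pow(Rational(-705, 154), 2))) = Add(10, Mul(-5, Rational(497025, 23716))) = Add(10, Rational(-2485125, 23716)) = Rational(-2247965, 23716) ≈ -94.787)
Add(Y, m) = Add(Rational(-2247965, 23716), -41364) = Rational(-983236589, 23716)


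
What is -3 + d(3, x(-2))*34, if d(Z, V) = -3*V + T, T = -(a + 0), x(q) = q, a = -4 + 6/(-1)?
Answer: 541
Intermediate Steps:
a = -10 (a = -4 + 6*(-1) = -4 - 6 = -10)
T = 10 (T = -(-10 + 0) = -1*(-10) = 10)
d(Z, V) = 10 - 3*V (d(Z, V) = -3*V + 10 = 10 - 3*V)
-3 + d(3, x(-2))*34 = -3 + (10 - 3*(-2))*34 = -3 + (10 + 6)*34 = -3 + 16*34 = -3 + 544 = 541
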